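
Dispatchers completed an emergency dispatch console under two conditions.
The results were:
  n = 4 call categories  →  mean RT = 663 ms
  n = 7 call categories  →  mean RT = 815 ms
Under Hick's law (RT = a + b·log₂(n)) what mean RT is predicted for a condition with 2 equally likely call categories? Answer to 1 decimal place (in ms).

474.7 ms

Solve the two-equation system in a and b:
  b = (815 − 663) / (log₂ 7 − log₂ 4) = 152 / (2.8074 − 2) = 188.269 ms/bit
  a = 663 − 188.269 × 2 = 286.462 ms
Then RT(2) = 286.462 + 188.269 × log₂ 2 = 286.462 + 188.269 × 1 ≈ 474.731 ms.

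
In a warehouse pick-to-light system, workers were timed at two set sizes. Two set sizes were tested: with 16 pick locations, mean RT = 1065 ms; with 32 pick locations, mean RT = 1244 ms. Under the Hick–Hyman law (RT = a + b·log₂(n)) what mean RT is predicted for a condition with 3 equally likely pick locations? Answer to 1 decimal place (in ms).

Fit slope and intercept:
  b = (1244 − 1065) / (log₂ 32 − log₂ 16) = 179 / (5 − 4) = 179.000 ms/bit
  a = 1065 − 179.000 × 4 = 349.000 ms
Then RT(3) = 349.000 + 179.000 × log₂ 3 = 349.000 + 179.000 × 1.5850 ≈ 632.708 ms.

632.7 ms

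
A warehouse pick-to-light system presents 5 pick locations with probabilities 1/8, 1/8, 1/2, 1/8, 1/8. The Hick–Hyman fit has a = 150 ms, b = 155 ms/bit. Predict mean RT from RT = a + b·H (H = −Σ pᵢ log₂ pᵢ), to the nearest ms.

Each term −pᵢ log₂ pᵢ: 0.125·3 + 0.125·3 + 0.5·1 + 0.125·3 + 0.125·3; summed, H = 2.000 bits.
Mean RT = a + bH = 150 + 155·2.000 = 460.00 ms.

460 ms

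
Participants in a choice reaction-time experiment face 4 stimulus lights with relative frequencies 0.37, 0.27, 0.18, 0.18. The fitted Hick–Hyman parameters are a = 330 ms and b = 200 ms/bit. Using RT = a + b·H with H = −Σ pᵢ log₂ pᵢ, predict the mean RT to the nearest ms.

Entropy contributions −pᵢ log₂ pᵢ: 0.5307, 0.5100, 0.4453, 0.4453; sum H = 1.9314 bits.
RT = a + bH = 330 + 200·1.9314 = 716.27 ms.

716 ms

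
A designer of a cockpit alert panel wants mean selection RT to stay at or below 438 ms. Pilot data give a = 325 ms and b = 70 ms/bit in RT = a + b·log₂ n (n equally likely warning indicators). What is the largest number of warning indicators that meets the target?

3

70·log₂ n ≤ 438 − 325 = 113, giving log₂ n ≤ 1.6143 and n ≤ 3.062. The largest whole number is 3.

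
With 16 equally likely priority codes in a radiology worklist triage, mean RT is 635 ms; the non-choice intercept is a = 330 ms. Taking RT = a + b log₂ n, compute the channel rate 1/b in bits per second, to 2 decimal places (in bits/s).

b = (635 − 330)/log₂ 16 = 305/4 = 76.250 ms per bit = 0.07625 s/bit; the reciprocal is 13.115 bits/s.

13.11 bits/s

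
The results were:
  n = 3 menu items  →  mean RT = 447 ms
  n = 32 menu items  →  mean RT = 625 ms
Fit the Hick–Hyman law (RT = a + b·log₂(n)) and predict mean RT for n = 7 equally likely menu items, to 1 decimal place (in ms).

Solve the two-equation system in a and b:
  b = (625 − 447) / (log₂ 32 − log₂ 3) = 178 / (5 − 1.5850) = 52.122 ms/bit
  a = 447 − 52.122 × 1.5850 = 364.388 ms
Then RT(7) = 364.388 + 52.122 × log₂ 7 = 364.388 + 52.122 × 2.8074 ≈ 510.714 ms.

510.7 ms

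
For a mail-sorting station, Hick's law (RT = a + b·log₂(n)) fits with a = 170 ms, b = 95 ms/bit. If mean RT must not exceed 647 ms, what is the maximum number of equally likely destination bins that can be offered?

32

95·log₂ n ≤ 647 − 170 = 477, giving log₂ n ≤ 5.0211 and n ≤ 32.470. The largest whole number is 32.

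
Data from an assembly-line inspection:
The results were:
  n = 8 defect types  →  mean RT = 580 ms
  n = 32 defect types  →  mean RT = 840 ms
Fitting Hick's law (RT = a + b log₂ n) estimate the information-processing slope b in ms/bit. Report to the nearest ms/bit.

130 ms/bit

The slope on a log₂ axis is (840 − 580) / (5 − 3) = 130 ms/bit.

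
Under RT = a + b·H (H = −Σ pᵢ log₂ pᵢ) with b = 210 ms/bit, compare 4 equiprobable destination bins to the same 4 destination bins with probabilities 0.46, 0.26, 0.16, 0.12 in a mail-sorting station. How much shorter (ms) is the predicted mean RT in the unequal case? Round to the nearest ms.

40 ms

Equiprobable entropy H₀ = log₂ 4 = 2.0000 bits.
Skewed entropy H = −Σ pᵢ log₂ pᵢ = 1.8107 bits.
ΔRT = b·(H₀ − H) = 210 × 0.1893 = 39.75 ms.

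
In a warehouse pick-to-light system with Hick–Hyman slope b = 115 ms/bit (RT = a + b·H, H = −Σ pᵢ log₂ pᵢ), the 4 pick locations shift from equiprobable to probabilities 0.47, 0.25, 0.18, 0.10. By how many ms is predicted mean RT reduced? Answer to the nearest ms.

24 ms

The RT saving is b·ΔH. Equiprobable H₀ = log₂(4) = 2.0000 bits; with the given probabilities H = 1.7895 bits.
b·(H₀ − H) = 115 × (2.0000 − 1.7895) = 24.21 ms.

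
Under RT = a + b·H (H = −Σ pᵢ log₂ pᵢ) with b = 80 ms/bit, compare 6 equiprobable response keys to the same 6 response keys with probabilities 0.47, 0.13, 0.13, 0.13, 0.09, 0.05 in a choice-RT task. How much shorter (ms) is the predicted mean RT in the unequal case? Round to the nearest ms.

The RT saving is b·ΔH. Equiprobable H₀ = log₂(6) = 2.5850 bits; with the given probabilities H = 2.1886 bits.
b·(H₀ − H) = 80 × (2.5850 − 2.1886) = 31.71 ms.

32 ms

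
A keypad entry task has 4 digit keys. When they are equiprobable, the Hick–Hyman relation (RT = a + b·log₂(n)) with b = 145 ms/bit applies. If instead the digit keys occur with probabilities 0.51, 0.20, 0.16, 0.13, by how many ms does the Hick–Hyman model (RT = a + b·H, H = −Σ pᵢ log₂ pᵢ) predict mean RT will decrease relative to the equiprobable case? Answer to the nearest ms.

The RT saving is b·ΔH. Equiprobable H₀ = log₂(4) = 2.0000 bits; with the given probabilities H = 1.7655 bits.
b·(H₀ − H) = 145 × (2.0000 − 1.7655) = 34.01 ms.

34 ms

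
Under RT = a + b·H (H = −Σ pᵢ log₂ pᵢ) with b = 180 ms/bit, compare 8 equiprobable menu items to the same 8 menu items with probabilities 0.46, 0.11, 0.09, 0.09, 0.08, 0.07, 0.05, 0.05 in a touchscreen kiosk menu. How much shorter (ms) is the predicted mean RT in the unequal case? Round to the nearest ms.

Equiprobable entropy H₀ = log₂ 8 = 3.0000 bits.
Skewed entropy H = −Σ pᵢ log₂ pᵢ = 2.4832 bits.
ΔRT = b·(H₀ − H) = 180 × 0.5168 = 93.03 ms.

93 ms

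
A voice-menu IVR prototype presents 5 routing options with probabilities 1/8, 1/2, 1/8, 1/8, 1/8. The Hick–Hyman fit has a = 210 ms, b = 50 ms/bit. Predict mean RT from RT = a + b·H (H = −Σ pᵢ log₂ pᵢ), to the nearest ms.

Each term −pᵢ log₂ pᵢ: 0.125·3 + 0.5·1 + 0.125·3 + 0.125·3 + 0.125·3; summed, H = 2.000 bits.
Mean RT = a + bH = 210 + 50·2.000 = 310.00 ms.

310 ms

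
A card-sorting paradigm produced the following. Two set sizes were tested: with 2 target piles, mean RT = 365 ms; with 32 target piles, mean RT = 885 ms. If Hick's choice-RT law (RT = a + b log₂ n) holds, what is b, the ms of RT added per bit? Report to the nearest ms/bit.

The slope on a log₂ axis is (885 − 365) / (5 − 1) = 130 ms/bit.

130 ms/bit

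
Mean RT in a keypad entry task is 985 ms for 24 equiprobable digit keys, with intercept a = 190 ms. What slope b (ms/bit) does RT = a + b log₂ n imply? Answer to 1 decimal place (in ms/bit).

b = (985 − 190) / log₂(24) = 795 / 4.5850 = 173.393 ms/bit.

173.4 ms/bit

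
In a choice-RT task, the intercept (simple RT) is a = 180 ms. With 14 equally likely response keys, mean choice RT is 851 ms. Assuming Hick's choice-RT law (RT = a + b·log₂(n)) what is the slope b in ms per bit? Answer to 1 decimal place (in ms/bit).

14 alternatives carry log₂ 14 = 3.8074 bits; the choice cost is 851 − 180 = 671 ms, so b = 671/3.8074 = 176.238 ms/bit.

176.2 ms/bit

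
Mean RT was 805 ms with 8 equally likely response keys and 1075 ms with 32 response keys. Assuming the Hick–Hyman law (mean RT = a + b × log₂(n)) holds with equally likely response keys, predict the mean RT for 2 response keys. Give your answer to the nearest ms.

535 ms

RT is linear in log₂ n, so two points fix the line:
  b = (1075 − 805) / (log₂ 32 − log₂ 8) = 270 / (5 − 3) = 135 ms/bit
  a = 805 − 135 × 3 = 400 ms
Then RT(2) = 400 + 135 × log₂ 2 = 400 + 135 × 1 ≈ 535.000 ms.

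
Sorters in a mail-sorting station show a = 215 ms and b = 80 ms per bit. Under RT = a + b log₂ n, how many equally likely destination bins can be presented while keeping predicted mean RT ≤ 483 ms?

Set 215 + 80·log₂ n ≤ 483 → log₂ n ≤ (483 − 215)/80 = 3.3500.
So n ≤ 2^3.3500 = 10.196; the largest integer n is 10.

10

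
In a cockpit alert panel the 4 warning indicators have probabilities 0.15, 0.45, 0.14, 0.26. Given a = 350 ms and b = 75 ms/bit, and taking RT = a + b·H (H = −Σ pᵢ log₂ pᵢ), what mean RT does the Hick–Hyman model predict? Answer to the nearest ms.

H = 0.15·log₂(1/0.15) + 0.45·log₂(1/0.45) + 0.14·log₂(1/0.14) + 0.26·log₂(1/0.26) = 1.8313 bits.
RT = 350 + 75 × 1.8313 = 487.35 ms.

487 ms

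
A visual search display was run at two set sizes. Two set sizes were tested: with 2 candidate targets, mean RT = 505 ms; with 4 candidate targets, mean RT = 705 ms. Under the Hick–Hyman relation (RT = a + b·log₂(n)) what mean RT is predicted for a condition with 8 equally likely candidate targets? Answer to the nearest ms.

905 ms

RT is linear in log₂ n, so two points fix the line:
  b = (705 − 505) / (log₂ 4 − log₂ 2) = 200 / (2 − 1) = 200 ms/bit
  a = 505 − 200 × 1 = 305 ms
Then RT(8) = 305 + 200 × log₂ 8 = 305 + 200 × 3 ≈ 905.000 ms.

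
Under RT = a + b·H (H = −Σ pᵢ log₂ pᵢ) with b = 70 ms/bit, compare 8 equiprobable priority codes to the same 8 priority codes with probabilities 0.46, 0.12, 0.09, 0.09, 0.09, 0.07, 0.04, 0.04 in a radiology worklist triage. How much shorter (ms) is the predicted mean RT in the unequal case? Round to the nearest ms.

The RT saving is b·ΔH. Equiprobable H₀ = log₂(8) = 3.0000 bits; with the given probabilities H = 2.4604 bits.
b·(H₀ − H) = 70 × (3.0000 − 2.4604) = 37.77 ms.

38 ms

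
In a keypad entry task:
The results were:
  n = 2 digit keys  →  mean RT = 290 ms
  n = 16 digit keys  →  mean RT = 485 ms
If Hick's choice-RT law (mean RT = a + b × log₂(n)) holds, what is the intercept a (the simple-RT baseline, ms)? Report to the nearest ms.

Slope: b = (485 − 290) / (log₂ 16 − log₂ 2) = 195/3.0000 = 65 ms/bit.
a = RT₁ − b·log₂ n₁ = 290 − 65 × 1 = 225.000 ms.

225 ms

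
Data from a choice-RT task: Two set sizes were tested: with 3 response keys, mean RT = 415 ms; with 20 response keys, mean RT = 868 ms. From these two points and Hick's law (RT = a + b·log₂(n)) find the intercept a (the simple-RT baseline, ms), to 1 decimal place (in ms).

Slope: b = (868 − 415) / (log₂ 20 − log₂ 3) = 453/2.7370 = 165.512 ms/bit.
a = RT₁ − b·log₂ n₁ = 415 − 165.512 × 1.5850 = 152.670 ms.

152.7 ms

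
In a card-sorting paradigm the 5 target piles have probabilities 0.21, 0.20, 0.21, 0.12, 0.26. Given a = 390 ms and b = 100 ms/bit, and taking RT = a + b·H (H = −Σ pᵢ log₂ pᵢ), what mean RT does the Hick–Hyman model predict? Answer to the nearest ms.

618 ms

H = 0.21·log₂(1/0.21) + 0.20·log₂(1/0.20) + 0.21·log₂(1/0.21) + 0.12·log₂(1/0.12) + 0.26·log₂(1/0.26) = 2.2824 bits.
RT = 390 + 100 × 2.2824 = 618.24 ms.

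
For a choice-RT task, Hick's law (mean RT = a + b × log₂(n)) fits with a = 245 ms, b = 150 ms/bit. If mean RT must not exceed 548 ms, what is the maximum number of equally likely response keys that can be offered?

4

Set 245 + 150·log₂ n ≤ 548 → log₂ n ≤ (548 − 245)/150 = 2.0200.
So n ≤ 2^2.0200 = 4.056; the largest integer n is 4.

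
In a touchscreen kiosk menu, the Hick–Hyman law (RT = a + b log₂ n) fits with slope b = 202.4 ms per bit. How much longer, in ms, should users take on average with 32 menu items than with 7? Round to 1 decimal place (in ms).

443.8 ms

The intercept a cancels: ΔRT = b·(log₂ n₂ − log₂ n₁) = b·log₂(n₂/n₁).
log₂(32) − log₂(7) = 5 − 2.8074 = 2.1926.
ΔRT = 202.4 × 2.1926 = 443.791 ms.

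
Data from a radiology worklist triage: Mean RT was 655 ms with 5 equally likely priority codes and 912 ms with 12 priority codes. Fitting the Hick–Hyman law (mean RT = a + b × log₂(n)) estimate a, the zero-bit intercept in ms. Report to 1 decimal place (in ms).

Slope: b = (912 − 655) / (log₂ 12 − log₂ 5) = 257/1.2630 = 203.478 ms/bit.
Intercept: a = 655 − 203.478·log₂(5) = 182.538 ms.

182.5 ms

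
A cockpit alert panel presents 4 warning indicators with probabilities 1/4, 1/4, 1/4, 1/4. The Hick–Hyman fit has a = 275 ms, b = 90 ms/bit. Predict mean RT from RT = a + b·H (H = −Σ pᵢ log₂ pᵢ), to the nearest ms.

455 ms

Each term −pᵢ log₂ pᵢ: 0.25·2 + 0.25·2 + 0.25·2 + 0.25·2; summed, H = 2.000 bits.
Mean RT = a + bH = 275 + 90·2.000 = 455.00 ms.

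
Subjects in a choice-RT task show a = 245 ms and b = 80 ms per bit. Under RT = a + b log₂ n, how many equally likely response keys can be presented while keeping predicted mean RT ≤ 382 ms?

Set 245 + 80·log₂ n ≤ 382 → log₂ n ≤ (382 − 245)/80 = 1.7125.
So n ≤ 2^1.7125 = 3.277; the largest integer n is 3.

3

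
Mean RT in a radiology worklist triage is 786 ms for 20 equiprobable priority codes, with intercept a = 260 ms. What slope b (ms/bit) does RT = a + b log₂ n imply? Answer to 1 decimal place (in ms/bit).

20 alternatives carry log₂ 20 = 4.3219 bits; the choice cost is 786 − 260 = 526 ms, so b = 526/4.3219 = 121.705 ms/bit.

121.7 ms/bit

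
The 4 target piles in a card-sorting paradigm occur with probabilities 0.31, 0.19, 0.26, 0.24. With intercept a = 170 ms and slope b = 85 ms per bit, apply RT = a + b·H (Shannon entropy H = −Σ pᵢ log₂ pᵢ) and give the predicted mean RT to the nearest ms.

H = 0.31·log₂(1/0.31) + 0.19·log₂(1/0.19) + 0.26·log₂(1/0.26) + 0.24·log₂(1/0.24) = 1.9784 bits.
RT = 170 + 85 × 1.9784 = 338.17 ms.

338 ms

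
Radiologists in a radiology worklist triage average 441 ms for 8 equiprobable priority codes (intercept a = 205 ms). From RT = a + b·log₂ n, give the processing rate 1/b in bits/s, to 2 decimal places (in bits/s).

Choice component = 441 − 205 = 236 ms over log₂(8) = 3 bits.
b = 236 / 3 = 78.667 ms/bit, so 1/b = 12.712 bits/s.

12.71 bits/s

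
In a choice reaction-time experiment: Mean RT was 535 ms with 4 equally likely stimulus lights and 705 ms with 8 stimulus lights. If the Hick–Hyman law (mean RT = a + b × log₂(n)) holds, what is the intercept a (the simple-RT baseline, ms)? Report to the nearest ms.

195 ms

b = (RT₂ − RT₁)/(log₂ n₂ − log₂ n₁) = (705 − 535)/(3 − 2) = 170 ms/bit.
a = RT₁ − b·log₂ n₁ = 535 − 170 × 2 = 195.000 ms.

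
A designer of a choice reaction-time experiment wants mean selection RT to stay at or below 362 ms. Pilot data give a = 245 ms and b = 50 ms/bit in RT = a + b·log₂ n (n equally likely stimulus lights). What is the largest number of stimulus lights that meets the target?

5

Set 245 + 50·log₂ n ≤ 362 → log₂ n ≤ (362 − 245)/50 = 2.3400.
So n ≤ 2^2.3400 = 5.063; the largest integer n is 5.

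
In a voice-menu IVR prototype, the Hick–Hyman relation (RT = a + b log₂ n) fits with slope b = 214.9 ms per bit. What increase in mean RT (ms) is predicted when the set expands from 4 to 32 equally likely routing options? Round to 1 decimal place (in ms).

644.7 ms

The intercept a cancels: ΔRT = b·(log₂ n₂ − log₂ n₁) = b·log₂(n₂/n₁).
log₂(32) − log₂(4) = log₂(32/4) = log₂(8) = 3.
ΔRT = 214.9 × 3.0000 = 644.700 ms.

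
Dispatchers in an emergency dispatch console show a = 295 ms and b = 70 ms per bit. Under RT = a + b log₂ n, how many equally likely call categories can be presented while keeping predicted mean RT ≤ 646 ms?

70·log₂ n ≤ 646 − 295 = 351, giving log₂ n ≤ 5.0143 and n ≤ 32.318. The largest whole number is 32.

32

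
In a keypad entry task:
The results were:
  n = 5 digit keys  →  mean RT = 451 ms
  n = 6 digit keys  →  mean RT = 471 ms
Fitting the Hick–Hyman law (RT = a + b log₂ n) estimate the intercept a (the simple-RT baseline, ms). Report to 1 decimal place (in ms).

274.5 ms

b = (RT₂ − RT₁)/(log₂ n₂ − log₂ n₁) = (471 − 451)/(2.5850 − 2.3219) = 76.036 ms/bit.
a = RT₁ − b·log₂ n₁ = 451 − 76.036 × 2.3219 = 274.451 ms.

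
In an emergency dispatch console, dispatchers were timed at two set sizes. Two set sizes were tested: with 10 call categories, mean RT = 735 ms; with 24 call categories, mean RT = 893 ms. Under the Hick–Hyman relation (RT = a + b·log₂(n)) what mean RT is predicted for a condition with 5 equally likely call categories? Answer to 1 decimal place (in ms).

Solve the two-equation system in a and b:
  b = (893 − 735) / (log₂ 24 − log₂ 10) = 158 / (4.5850 − 3.3219) = 125.096 ms/bit
  a = 735 − 125.096 × 3.3219 = 319.442 ms
Then RT(5) = 319.442 + 125.096 × log₂ 5 = 319.442 + 125.096 × 2.3219 ≈ 609.904 ms.

609.9 ms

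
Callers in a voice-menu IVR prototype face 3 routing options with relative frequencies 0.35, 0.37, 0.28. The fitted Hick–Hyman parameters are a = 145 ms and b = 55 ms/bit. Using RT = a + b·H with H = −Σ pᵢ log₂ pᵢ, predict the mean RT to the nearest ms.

232 ms

H = 0.35·log₂(1/0.35) + 0.37·log₂(1/0.37) + 0.28·log₂(1/0.28) = 1.5751 bits.
RT = 145 + 55 × 1.5751 = 231.63 ms.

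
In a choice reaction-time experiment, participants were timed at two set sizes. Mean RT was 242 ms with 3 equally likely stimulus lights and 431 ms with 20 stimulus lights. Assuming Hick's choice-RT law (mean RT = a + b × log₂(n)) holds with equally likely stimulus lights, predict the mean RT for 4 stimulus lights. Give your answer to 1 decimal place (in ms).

270.7 ms

With log₂ n on the abscissa the relation is linear; from the two conditions:
  b = (431 − 242) / (log₂ 20 − log₂ 3) = 189 / (4.3219 − 1.5850) = 69.055 ms/bit
  a = 242 − 69.055 × 1.5850 = 132.551 ms
Then RT(4) = 132.551 + 69.055 × log₂ 4 = 132.551 + 69.055 × 2 ≈ 270.660 ms.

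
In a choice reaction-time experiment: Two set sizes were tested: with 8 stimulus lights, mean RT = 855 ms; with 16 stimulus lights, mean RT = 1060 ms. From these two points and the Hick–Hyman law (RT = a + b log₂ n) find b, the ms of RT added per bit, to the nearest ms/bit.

The slope on a log₂ axis is (1060 − 855) / (4 − 3) = 205 ms/bit.

205 ms/bit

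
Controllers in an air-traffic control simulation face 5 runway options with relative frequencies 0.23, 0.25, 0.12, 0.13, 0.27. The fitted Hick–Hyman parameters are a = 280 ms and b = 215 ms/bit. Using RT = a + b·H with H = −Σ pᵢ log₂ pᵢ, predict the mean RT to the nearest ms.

Entropy contributions −pᵢ log₂ pᵢ: 0.4877, 0.5000, 0.3671, 0.3826, 0.5100; sum H = 2.2474 bits.
RT = a + bH = 280 + 215·2.2474 = 763.19 ms.

763 ms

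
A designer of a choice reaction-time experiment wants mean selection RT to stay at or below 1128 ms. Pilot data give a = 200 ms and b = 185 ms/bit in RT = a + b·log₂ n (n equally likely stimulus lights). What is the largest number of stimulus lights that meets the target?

32

Information budget: (1128 − 200)/185 = 5.0162 bits, so n ≤ 2^5.0162 = 32.362 → at most 32.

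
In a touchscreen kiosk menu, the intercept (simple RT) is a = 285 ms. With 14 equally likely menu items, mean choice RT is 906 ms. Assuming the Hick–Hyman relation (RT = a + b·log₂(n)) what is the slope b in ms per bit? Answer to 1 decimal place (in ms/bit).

163.1 ms/bit

14 alternatives carry log₂ 14 = 3.8074 bits; the choice cost is 906 − 285 = 621 ms, so b = 621/3.8074 = 163.105 ms/bit.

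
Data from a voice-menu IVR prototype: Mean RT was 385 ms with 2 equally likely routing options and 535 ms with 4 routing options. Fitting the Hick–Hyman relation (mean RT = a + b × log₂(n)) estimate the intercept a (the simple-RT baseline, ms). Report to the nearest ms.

235 ms

Slope: b = (535 − 385) / (log₂ 4 − log₂ 2) = 150/1.0000 = 150 ms/bit.
a = RT₁ − b·log₂ n₁ = 385 − 150 × 1 = 235.000 ms.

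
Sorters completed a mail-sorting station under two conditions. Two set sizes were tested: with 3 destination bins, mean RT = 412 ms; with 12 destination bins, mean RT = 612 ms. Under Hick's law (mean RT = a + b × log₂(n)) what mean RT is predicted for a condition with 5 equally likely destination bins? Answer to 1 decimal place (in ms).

Solve the two-equation system in a and b:
  b = (612 − 412) / (log₂ 12 − log₂ 3) = 200 / (3.5850 − 1.5850) = 100.000 ms/bit
  a = 412 − 100.000 × 1.5850 = 253.504 ms
Then RT(5) = 253.504 + 100.000 × log₂ 5 = 253.504 + 100.000 × 2.3219 ≈ 485.697 ms.

485.7 ms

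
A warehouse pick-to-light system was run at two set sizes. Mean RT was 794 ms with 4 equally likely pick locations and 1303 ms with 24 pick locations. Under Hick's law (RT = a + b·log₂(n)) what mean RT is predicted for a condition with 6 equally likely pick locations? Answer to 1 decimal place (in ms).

With log₂ n on the abscissa the relation is linear; from the two conditions:
  b = (1303 − 794) / (log₂ 24 − log₂ 4) = 509 / (4.5850 − 2) = 196.908 ms/bit
  a = 794 − 196.908 × 2 = 400.184 ms
Then RT(6) = 400.184 + 196.908 × log₂ 6 = 400.184 + 196.908 × 2.5850 ≈ 909.184 ms.

909.2 ms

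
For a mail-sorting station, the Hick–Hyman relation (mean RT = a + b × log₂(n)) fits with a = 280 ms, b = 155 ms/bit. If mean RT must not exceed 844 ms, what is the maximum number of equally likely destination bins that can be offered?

12

Set 280 + 155·log₂ n ≤ 844 → log₂ n ≤ (844 − 280)/155 = 3.6387.
So n ≤ 2^3.6387 = 12.455; the largest integer n is 12.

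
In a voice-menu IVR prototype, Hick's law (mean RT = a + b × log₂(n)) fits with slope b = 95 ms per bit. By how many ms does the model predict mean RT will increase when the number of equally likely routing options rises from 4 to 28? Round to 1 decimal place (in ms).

ΔRT = (a + b log₂ n₂) − (a + b log₂ n₁) = b·(log₂ n₂ − log₂ n₁).
log₂(28) − log₂(4) = 4.8074 − 2 = 2.8074.
ΔRT = 95 × 2.8074 = 266.699 ms.

266.7 ms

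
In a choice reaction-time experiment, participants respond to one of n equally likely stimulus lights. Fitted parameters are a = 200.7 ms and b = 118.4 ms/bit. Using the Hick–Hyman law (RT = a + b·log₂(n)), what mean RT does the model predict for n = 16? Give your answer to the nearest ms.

log₂(16) = 4 bits, so RT = 200.7 + 118.4 × 4 ≈ 674.300 ms.

674 ms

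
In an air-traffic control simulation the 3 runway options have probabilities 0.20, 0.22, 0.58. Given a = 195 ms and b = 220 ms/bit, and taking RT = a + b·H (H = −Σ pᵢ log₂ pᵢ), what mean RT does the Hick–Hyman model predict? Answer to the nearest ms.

503 ms

H = 0.20·log₂(1/0.20) + 0.22·log₂(1/0.22) + 0.58·log₂(1/0.58) = 1.4008 bits.
RT = 195 + 220 × 1.4008 = 503.17 ms.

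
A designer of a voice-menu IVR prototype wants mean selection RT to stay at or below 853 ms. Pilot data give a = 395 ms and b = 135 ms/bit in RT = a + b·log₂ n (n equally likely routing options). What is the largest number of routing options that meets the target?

10

Set 395 + 135·log₂ n ≤ 853 → log₂ n ≤ (853 − 395)/135 = 3.3926.
So n ≤ 2^3.3926 = 10.502; the largest integer n is 10.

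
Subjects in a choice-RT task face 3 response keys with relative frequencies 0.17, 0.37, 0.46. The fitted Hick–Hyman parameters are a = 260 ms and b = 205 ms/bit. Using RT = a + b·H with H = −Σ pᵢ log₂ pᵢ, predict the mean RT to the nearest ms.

564 ms

H = 0.17·log₂(1/0.17) + 0.37·log₂(1/0.37) + 0.46·log₂(1/0.46) = 1.4807 bits.
RT = 260 + 205 × 1.4807 = 563.53 ms.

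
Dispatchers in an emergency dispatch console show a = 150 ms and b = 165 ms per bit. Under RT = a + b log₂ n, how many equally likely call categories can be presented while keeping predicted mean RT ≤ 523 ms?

Set 150 + 165·log₂ n ≤ 523 → log₂ n ≤ (523 − 150)/165 = 2.2606.
So n ≤ 2^2.2606 = 4.792; the largest integer n is 4.

4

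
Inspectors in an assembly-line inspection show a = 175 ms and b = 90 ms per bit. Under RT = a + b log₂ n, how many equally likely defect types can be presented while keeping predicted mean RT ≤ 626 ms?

Set 175 + 90·log₂ n ≤ 626 → log₂ n ≤ (626 − 175)/90 = 5.0111.
So n ≤ 2^5.0111 = 32.247; the largest integer n is 32.

32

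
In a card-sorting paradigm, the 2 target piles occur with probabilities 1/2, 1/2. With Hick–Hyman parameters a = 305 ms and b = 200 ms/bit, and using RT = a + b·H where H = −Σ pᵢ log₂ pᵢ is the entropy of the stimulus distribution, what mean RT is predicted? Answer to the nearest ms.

Each term −pᵢ log₂ pᵢ: 0.5·1 + 0.5·1; summed, H = 1.000 bits.
Mean RT = a + bH = 305 + 200·1.000 = 505.00 ms.

505 ms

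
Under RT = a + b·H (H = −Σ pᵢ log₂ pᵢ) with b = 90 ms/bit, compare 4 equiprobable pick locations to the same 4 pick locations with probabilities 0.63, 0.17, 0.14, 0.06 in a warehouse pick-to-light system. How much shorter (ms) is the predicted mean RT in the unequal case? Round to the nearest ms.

45 ms

Equiprobable entropy H₀ = log₂ 4 = 2.0000 bits.
Skewed entropy H = −Σ pᵢ log₂ pᵢ = 1.4952 bits.
ΔRT = b·(H₀ − H) = 90 × 0.5048 = 45.43 ms.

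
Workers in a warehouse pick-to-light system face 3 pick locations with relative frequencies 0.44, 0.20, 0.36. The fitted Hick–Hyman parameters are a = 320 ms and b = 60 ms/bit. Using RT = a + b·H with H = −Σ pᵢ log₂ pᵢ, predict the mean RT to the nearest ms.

411 ms

H = 0.44·log₂(1/0.44) + 0.20·log₂(1/0.20) + 0.36·log₂(1/0.36) = 1.5161 bits.
RT = 320 + 60 × 1.5161 = 410.97 ms.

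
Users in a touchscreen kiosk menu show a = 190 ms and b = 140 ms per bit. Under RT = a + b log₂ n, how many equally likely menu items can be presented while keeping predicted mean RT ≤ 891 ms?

32

140·log₂ n ≤ 891 − 190 = 701, giving log₂ n ≤ 5.0071 and n ≤ 32.159. The largest whole number is 32.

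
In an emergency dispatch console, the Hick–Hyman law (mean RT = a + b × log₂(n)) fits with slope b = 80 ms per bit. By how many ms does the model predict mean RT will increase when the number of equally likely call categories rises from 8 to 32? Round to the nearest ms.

160 ms

Only the slope matters, since a is common to both: ΔRT = b·log₂(n₂/n₁).
log₂(32) − log₂(8) = log₂(32/8) = log₂(4) = 2.
ΔRT = 80 × 2.0000 = 160.000 ms.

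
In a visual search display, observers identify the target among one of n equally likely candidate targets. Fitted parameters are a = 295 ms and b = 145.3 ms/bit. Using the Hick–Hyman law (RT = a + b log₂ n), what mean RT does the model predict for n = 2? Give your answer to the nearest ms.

log₂(2) = 1 bits, so RT = 295 + 145.3 × 1 ≈ 440.300 ms.

440 ms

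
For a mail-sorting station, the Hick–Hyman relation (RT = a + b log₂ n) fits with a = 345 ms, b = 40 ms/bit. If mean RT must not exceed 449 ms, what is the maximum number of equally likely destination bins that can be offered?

6

Set 345 + 40·log₂ n ≤ 449 → log₂ n ≤ (449 − 345)/40 = 2.6000.
So n ≤ 2^2.6000 = 6.063; the largest integer n is 6.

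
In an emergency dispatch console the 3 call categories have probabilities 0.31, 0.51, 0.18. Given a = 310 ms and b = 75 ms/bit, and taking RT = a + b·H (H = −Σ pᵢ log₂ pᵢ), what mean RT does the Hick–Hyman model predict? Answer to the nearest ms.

H = 0.31·log₂(1/0.31) + 0.51·log₂(1/0.51) + 0.18·log₂(1/0.18) = 1.4645 bits.
RT = 310 + 75 × 1.4645 = 419.84 ms.

420 ms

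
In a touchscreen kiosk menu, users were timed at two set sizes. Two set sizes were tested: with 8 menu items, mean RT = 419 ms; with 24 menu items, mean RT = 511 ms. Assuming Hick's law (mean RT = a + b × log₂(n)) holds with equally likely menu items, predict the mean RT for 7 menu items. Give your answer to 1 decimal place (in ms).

407.8 ms

With log₂ n on the abscissa the relation is linear; from the two conditions:
  b = (511 − 419) / (log₂ 24 − log₂ 8) = 92 / (4.5850 − 3) = 58.046 ms/bit
  a = 419 − 58.046 × 3 = 244.863 ms
Then RT(7) = 244.863 + 58.046 × log₂ 7 = 244.863 + 58.046 × 2.8074 ≈ 407.818 ms.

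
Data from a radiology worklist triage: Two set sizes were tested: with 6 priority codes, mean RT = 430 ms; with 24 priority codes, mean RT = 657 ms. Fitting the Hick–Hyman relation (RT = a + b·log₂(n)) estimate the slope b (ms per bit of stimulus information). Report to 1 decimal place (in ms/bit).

Slope: b = (657 − 430) / (log₂ 24 − log₂ 6) = 227/2.0000 = 113.500 ms/bit.

113.5 ms/bit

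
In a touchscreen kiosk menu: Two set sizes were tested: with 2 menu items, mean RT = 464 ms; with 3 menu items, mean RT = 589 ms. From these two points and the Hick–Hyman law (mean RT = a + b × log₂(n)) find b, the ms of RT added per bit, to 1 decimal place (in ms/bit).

b = (RT₂ − RT₁)/(log₂ n₂ − log₂ n₁) = (589 − 464)/(1.5850 − 1) = 213.689 ms/bit.

213.7 ms/bit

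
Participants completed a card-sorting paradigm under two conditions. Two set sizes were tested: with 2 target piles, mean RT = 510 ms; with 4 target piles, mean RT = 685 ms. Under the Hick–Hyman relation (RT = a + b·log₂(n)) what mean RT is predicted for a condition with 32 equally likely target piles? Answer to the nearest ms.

Fit slope and intercept:
  b = (685 − 510) / (log₂ 4 − log₂ 2) = 175 / (2 − 1) = 175 ms/bit
  a = 510 − 175 × 1 = 335 ms
Then RT(32) = 335 + 175 × log₂ 32 = 335 + 175 × 5 ≈ 1210.000 ms.

1210 ms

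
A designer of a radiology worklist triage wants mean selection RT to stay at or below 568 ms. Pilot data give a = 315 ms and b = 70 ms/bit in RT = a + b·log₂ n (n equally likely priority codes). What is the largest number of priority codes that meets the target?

Set 315 + 70·log₂ n ≤ 568 → log₂ n ≤ (568 − 315)/70 = 3.6143.
So n ≤ 2^3.6143 = 12.246; the largest integer n is 12.

12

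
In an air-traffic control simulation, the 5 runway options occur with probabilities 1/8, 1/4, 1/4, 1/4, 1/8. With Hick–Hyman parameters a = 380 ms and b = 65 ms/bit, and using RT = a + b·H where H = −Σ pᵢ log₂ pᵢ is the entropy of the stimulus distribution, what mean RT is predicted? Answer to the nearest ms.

526 ms

H = −Σ pᵢ log₂ pᵢ = 0.125·3 + 0.25·2 + 0.25·2 + 0.25·2 + 0.125·3 = 2.250 bits.
RT = 380 + 65 × 2.250 = 526.25 ms.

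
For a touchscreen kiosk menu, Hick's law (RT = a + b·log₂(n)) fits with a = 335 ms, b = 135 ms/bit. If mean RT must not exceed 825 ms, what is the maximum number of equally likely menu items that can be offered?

Information budget: (825 − 335)/135 = 3.6296 bits, so n ≤ 2^3.6296 = 12.377 → at most 12.

12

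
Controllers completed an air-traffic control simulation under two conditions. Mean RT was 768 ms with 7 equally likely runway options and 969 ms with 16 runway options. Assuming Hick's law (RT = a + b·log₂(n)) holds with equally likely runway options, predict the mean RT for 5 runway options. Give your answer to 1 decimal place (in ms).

686.2 ms

Solve the two-equation system in a and b:
  b = (969 − 768) / (log₂ 16 − log₂ 7) = 201 / (4 − 2.8074) = 168.533 ms/bit
  a = 768 − 168.533 × 2.8074 = 294.868 ms
Then RT(5) = 294.868 + 168.533 × log₂ 5 = 294.868 + 168.533 × 2.3219 ≈ 686.190 ms.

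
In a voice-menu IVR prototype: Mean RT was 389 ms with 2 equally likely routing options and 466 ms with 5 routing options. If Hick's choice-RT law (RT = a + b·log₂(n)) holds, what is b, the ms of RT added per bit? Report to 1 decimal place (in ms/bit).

b = (RT₂ − RT₁)/(log₂ n₂ − log₂ n₁) = (466 − 389)/(2.3219 − 1) = 58.248 ms/bit.

58.2 ms/bit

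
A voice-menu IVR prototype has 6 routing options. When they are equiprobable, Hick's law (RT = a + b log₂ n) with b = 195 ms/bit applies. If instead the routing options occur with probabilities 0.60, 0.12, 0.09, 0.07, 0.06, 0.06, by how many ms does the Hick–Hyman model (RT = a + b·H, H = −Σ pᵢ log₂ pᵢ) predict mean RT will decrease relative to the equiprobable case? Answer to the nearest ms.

The RT saving is b·ΔH. Equiprobable H₀ = log₂(6) = 2.5850 bits; with the given probabilities H = 1.8775 bits.
b·(H₀ − H) = 195 × (2.5850 − 1.8775) = 137.95 ms.

138 ms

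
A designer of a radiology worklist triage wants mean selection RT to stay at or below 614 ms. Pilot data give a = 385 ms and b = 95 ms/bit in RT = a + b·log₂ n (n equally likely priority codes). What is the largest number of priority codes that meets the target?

Set 385 + 95·log₂ n ≤ 614 → log₂ n ≤ (614 − 385)/95 = 2.4105.
So n ≤ 2^2.4105 = 5.317; the largest integer n is 5.

5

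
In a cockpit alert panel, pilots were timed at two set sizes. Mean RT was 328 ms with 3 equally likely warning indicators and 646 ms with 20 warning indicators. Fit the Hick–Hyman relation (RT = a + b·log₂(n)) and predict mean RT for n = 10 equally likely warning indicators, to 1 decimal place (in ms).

529.8 ms

With log₂ n on the abscissa the relation is linear; from the two conditions:
  b = (646 − 328) / (log₂ 20 − log₂ 3) = 318 / (4.3219 − 1.5850) = 116.187 ms/bit
  a = 328 − 116.187 × 1.5850 = 143.848 ms
Then RT(10) = 143.848 + 116.187 × log₂ 10 = 143.848 + 116.187 × 3.3219 ≈ 529.813 ms.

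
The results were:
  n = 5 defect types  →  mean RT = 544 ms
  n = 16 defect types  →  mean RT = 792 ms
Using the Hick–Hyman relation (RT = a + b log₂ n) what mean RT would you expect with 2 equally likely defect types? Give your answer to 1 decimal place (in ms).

Fit slope and intercept:
  b = (792 − 544) / (log₂ 16 − log₂ 5) = 248 / (4 − 2.3219) = 147.789 ms/bit
  a = 544 − 147.789 × 2.3219 = 200.845 ms
Then RT(2) = 200.845 + 147.789 × log₂ 2 = 200.845 + 147.789 × 1 ≈ 348.634 ms.

348.6 ms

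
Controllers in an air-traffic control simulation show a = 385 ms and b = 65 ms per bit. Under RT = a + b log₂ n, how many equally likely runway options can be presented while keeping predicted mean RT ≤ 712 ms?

Set 385 + 65·log₂ n ≤ 712 → log₂ n ≤ (712 − 385)/65 = 5.0308.
So n ≤ 2^5.0308 = 32.690; the largest integer n is 32.

32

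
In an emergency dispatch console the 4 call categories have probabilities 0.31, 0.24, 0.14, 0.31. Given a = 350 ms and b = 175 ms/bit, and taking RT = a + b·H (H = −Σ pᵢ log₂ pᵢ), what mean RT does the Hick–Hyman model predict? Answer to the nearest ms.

689 ms

Entropy contributions −pᵢ log₂ pᵢ: 0.5238, 0.4941, 0.3971, 0.5238; sum H = 1.9388 bits.
RT = a + bH = 350 + 175·1.9388 = 689.30 ms.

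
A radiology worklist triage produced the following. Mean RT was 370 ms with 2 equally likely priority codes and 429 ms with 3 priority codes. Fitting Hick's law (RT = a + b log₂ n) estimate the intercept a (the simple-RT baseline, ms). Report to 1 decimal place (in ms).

The slope on a log₂ axis is (429 − 370) / (1.5850 − 1) = 100.861 ms/bit.
Intercept: a = 370 − 100.861·log₂(2) = 269.139 ms.

269.1 ms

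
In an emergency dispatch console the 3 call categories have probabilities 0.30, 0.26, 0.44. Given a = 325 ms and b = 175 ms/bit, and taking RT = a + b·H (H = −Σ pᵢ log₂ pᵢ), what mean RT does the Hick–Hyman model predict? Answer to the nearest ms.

H = 0.30·log₂(1/0.30) + 0.26·log₂(1/0.26) + 0.44·log₂(1/0.44) = 1.5475 bits.
RT = 325 + 175 × 1.5475 = 595.82 ms.

596 ms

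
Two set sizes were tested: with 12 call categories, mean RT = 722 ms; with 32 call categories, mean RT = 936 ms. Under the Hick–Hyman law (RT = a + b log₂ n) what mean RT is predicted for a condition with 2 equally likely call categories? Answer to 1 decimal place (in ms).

331.1 ms

RT is linear in log₂ n, so two points fix the line:
  b = (936 − 722) / (log₂ 32 − log₂ 12) = 214 / (5 − 3.5850) = 151.233 ms/bit
  a = 722 − 151.233 × 3.5850 = 179.836 ms
Then RT(2) = 179.836 + 151.233 × log₂ 2 = 179.836 + 151.233 × 1 ≈ 331.069 ms.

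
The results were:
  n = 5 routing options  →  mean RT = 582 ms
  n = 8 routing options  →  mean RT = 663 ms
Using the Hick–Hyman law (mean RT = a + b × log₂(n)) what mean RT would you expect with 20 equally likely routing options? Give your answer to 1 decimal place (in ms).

820.9 ms

RT is linear in log₂ n, so two points fix the line:
  b = (663 − 582) / (log₂ 8 − log₂ 5) = 81 / (3 − 2.3219) = 119.456 ms/bit
  a = 582 − 119.456 × 2.3219 = 304.631 ms
Then RT(20) = 304.631 + 119.456 × log₂ 20 = 304.631 + 119.456 × 4.3219 ≈ 820.913 ms.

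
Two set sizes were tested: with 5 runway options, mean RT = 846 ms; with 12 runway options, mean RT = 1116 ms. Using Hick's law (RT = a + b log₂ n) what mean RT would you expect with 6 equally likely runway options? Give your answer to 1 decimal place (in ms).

902.2 ms

Solve the two-equation system in a and b:
  b = (1116 − 846) / (log₂ 12 − log₂ 5) = 270 / (3.5850 − 2.3219) = 213.771 ms/bit
  a = 846 − 213.771 × 2.3219 = 349.639 ms
Then RT(6) = 349.639 + 213.771 × log₂ 6 = 349.639 + 213.771 × 2.5850 ≈ 902.229 ms.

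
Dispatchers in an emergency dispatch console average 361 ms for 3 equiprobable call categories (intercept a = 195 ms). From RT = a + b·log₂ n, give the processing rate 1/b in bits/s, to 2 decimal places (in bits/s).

b = (361 − 195)/log₂ 3 = 166/1.5850 = 104.734 ms per bit = 0.10473 s/bit; the reciprocal is 9.548 bits/s.

9.55 bits/s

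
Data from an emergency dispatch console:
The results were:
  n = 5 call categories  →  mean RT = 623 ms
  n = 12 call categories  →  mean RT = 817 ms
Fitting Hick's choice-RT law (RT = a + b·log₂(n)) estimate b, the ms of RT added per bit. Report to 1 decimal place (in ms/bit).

The slope on a log₂ axis is (817 − 623) / (3.5850 − 2.3219) = 153.598 ms/bit.

153.6 ms/bit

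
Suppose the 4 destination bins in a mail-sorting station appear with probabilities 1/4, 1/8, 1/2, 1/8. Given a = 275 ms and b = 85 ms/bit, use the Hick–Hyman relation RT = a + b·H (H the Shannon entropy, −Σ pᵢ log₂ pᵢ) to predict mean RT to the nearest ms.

Each term −pᵢ log₂ pᵢ: 0.25·2 + 0.125·3 + 0.5·1 + 0.125·3; summed, H = 1.750 bits.
Mean RT = a + bH = 275 + 85·1.750 = 423.75 ms.

424 ms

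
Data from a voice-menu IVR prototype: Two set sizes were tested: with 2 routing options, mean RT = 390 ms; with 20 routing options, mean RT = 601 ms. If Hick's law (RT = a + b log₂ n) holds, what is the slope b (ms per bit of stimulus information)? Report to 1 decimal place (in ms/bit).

Slope: b = (601 − 390) / (log₂ 20 − log₂ 2) = 211/3.3219 = 63.517 ms/bit.

63.5 ms/bit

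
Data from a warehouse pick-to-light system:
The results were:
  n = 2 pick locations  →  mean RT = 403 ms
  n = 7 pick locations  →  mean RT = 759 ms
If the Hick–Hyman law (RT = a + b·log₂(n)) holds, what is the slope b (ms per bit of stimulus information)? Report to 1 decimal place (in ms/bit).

197.0 ms/bit

Slope: b = (759 − 403) / (log₂ 7 − log₂ 2) = 356/1.8074 = 196.973 ms/bit.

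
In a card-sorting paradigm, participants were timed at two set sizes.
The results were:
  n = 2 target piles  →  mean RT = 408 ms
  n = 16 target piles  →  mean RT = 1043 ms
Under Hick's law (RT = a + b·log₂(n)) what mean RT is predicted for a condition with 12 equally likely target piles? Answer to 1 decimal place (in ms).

955.2 ms

With log₂ n on the abscissa the relation is linear; from the two conditions:
  b = (1043 − 408) / (log₂ 16 − log₂ 2) = 635 / (4 − 1) = 211.667 ms/bit
  a = 408 − 211.667 × 1 = 196.333 ms
Then RT(12) = 196.333 + 211.667 × log₂ 12 = 196.333 + 211.667 × 3.5850 ≈ 955.150 ms.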